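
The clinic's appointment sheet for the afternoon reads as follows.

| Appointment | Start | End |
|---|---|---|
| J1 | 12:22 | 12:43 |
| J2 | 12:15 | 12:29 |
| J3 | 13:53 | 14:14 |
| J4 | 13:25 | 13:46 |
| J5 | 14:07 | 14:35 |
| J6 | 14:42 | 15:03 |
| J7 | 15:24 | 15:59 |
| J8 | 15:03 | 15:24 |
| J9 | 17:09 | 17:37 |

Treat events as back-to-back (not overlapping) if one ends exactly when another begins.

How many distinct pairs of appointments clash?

Two intervals overlap when each starts before the other ends.
Sorted by start: J2, J1, J4, J3, J5, J6, J8, J7, J9.
J1 starts before J2 ends → J2 and J1 overlap.
J4 starts after J2 ends; J2 is clear from here.
J4 starts after J1 ends; J1 is clear from here.
J3 starts after J4 ends; J4 is clear from here.
J5 starts before J3 ends → J3 and J5 overlap.
J6 starts after J3 ends; J3 is clear from here.
J6 starts after J5 ends; J5 is clear from here.
J8 starts exactly when J6 ends (back-to-back, no overlap); J6 is clear from here.
J7 starts exactly when J8 ends (back-to-back, no overlap); J8 is clear from here.
J9 starts after J7 ends.
Overlapping pairs: J1 & J2, J3 & J5 — 2 in total.

2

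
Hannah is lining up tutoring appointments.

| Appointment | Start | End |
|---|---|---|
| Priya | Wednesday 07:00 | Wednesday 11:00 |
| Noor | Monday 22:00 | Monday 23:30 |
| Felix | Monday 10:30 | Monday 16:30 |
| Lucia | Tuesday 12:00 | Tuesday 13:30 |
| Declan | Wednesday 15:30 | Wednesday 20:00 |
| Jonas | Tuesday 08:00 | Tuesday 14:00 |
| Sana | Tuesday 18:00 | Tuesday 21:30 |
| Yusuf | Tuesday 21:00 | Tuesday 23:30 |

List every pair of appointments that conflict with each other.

Jonas & Lucia, Sana & Yusuf

Two intervals overlap when each starts before the other ends.
Sorted by start: Felix, Noor, Jonas, Lucia, Sana, Yusuf, Priya, Declan.
Noor starts after Felix ends, so nothing later overlaps Felix either.
Jonas starts after Noor ends, so nothing later overlaps Noor either.
Lucia starts before Jonas ends → Jonas and Lucia overlap.
Sana starts after Jonas ends, so nothing later overlaps Jonas either.
Sana starts after Lucia ends, so nothing later overlaps Lucia either.
Yusuf starts before Sana ends → Sana and Yusuf overlap.
Priya starts after Sana ends, so nothing later overlaps Sana either.
Priya starts after Yusuf ends, so nothing later overlaps Yusuf either.
Declan starts after Priya ends.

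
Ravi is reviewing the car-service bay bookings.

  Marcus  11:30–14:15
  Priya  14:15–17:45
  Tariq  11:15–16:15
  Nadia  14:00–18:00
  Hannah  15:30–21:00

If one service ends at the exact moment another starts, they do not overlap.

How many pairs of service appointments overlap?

8

Sorted by start: Tariq, Marcus, Nadia, Priya, Hannah.
Marcus starts before Tariq ends → Tariq and Marcus overlap.
Nadia starts before Tariq ends → Tariq and Nadia overlap.
Priya starts before Tariq ends → Tariq and Priya overlap.
Hannah starts before Tariq ends → Tariq and Hannah overlap.
Nadia starts before Marcus ends → Marcus and Nadia overlap.
Priya starts exactly when Marcus ends (back-to-back, no overlap) — done with Marcus.
Priya starts before Nadia ends → Nadia and Priya overlap.
Hannah starts before Nadia ends → Nadia and Hannah overlap.
Hannah starts before Priya ends → Priya and Hannah overlap.
Overlapping pairs: Hannah & Nadia, Hannah & Priya, Hannah & Tariq, Marcus & Nadia, Marcus & Tariq, Nadia & Priya, Nadia & Tariq, Priya & Tariq — 8 in total.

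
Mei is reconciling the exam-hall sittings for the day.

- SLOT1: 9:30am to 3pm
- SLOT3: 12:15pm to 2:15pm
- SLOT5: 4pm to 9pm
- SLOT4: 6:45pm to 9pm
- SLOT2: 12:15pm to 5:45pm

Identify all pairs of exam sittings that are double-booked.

Sorted by start: SLOT1, SLOT2, SLOT3, SLOT5, SLOT4.
SLOT2 starts before SLOT1 ends → SLOT1 and SLOT2 overlap.
SLOT3 starts before SLOT1 ends → SLOT1 and SLOT3 overlap.
SLOT5 starts after SLOT1 ends — done with SLOT1.
SLOT3 starts before SLOT2 ends → SLOT2 and SLOT3 overlap.
SLOT5 starts before SLOT2 ends → SLOT2 and SLOT5 overlap.
SLOT4 starts after SLOT2 ends.
SLOT5 starts after SLOT3 ends — done with SLOT3.
SLOT4 starts before SLOT5 ends → SLOT5 and SLOT4 overlap.

SLOT1 & SLOT2, SLOT1 & SLOT3, SLOT2 & SLOT3, SLOT2 & SLOT5, SLOT4 & SLOT5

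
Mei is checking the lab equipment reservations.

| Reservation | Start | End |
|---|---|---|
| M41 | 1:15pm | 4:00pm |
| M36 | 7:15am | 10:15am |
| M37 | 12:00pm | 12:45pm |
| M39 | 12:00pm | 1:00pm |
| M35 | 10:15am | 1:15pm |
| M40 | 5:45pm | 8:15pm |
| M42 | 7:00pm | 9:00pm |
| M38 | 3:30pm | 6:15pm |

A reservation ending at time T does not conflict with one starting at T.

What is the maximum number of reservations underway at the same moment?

3

Walk through starts and ends in time order (an end at T is processed before a start at T):
7:15am start M36 → 1
10:15am end M36 → 0
10:15am start M35 → 1
12:00pm start M37 → 2
12:00pm start M39 → 3
12:45pm end M37 → 2
1:00pm end M39 → 1
1:15pm end M35 → 0
1:15pm start M41 → 1
3:30pm start M38 → 2
4:00pm end M41 → 1
5:45pm start M40 → 2
6:15pm end M38 → 1
7:00pm start M42 → 2
8:15pm end M40 → 1
9:00pm end M42 → 0
Peak is 3, at 12:00pm (M35, M37, M39).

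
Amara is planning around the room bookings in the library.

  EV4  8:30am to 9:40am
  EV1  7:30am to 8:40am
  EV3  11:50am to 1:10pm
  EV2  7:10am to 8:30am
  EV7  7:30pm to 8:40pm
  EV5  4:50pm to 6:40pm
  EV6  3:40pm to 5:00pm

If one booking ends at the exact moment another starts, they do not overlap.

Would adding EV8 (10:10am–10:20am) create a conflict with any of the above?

No — it doesn't clash with anything

EV2: ends 8:30am at or before EV8 starts 10:10am → clear.
EV1: ends 8:40am at or before EV8 starts 10:10am → clear.
EV4: ends 9:40am at or before EV8 starts 10:10am → clear.
EV3: starts 11:50am at or after EV8 ends 10:20am → clear.
EV6: starts 3:40pm at or after EV8 ends 10:20am → clear.
EV5: starts 4:50pm at or after EV8 ends 10:20am → clear.
EV7: starts 7:30pm at or after EV8 ends 10:20am → clear.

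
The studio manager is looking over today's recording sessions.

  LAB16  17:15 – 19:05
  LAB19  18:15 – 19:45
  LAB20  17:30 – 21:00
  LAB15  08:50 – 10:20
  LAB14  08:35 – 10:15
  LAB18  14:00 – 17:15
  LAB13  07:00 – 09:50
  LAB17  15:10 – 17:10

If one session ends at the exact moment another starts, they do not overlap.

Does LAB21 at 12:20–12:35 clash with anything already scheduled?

LAB13: ends 09:50 at or before LAB21 starts 12:20 → clear.
LAB14: ends 10:15 at or before LAB21 starts 12:20 → clear.
LAB15: ends 10:20 at or before LAB21 starts 12:20 → clear.
LAB18: starts 14:00 at or after LAB21 ends 12:35 → clear.
LAB17: starts 15:10 at or after LAB21 ends 12:35 → clear.
LAB16: starts 17:15 at or after LAB21 ends 12:35 → clear.
LAB20: starts 17:30 at or after LAB21 ends 12:35 → clear.
LAB19: starts 18:15 at or after LAB21 ends 12:35 → clear.

No — it doesn't clash with anything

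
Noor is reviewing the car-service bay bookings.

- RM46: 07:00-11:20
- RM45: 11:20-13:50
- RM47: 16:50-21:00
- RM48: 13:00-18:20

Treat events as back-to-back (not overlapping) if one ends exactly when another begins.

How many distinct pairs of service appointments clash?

2

Sorted by start: RM46, RM45, RM48, RM47.
RM45 starts exactly when RM46 ends (back-to-back, no overlap) — done with RM46.
RM48 starts before RM45 ends → RM45 and RM48 overlap.
RM47 starts after RM45 ends.
RM47 starts before RM48 ends → RM48 and RM47 overlap.
Overlapping pairs: RM45 & RM48, RM47 & RM48 — 2 in total.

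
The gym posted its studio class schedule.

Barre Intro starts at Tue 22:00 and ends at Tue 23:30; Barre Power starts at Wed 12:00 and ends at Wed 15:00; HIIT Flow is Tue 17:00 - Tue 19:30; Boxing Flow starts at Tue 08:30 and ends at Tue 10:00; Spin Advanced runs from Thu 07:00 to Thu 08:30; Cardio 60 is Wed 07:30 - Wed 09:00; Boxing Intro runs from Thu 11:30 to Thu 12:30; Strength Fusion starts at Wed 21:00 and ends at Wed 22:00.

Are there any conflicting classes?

Two intervals overlap when each starts before the other ends.
Sorted by start: Boxing Flow, HIIT Flow, Barre Intro, Cardio 60, Barre Power, Strength Fusion, Spin Advanced, Boxing Intro.
HIIT Flow starts after Boxing Flow ends; Boxing Flow is clear from here.
Barre Intro starts after HIIT Flow ends; HIIT Flow is clear from here.
Cardio 60 starts after Barre Intro ends; Barre Intro is clear from here.
Barre Power starts after Cardio 60 ends; Cardio 60 is clear from here.
Strength Fusion starts after Barre Power ends; Barre Power is clear from here.
Spin Advanced starts after Strength Fusion ends; Strength Fusion is clear from here.
Boxing Intro starts after Spin Advanced ends.
Every pair is clear; the schedule has no overlaps.

No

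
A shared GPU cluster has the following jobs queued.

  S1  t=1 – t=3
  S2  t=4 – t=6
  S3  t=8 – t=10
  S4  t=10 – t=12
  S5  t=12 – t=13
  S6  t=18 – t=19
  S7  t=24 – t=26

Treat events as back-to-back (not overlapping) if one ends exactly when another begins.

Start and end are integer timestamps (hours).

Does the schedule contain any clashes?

Sorted by start: S1, S2, S3, S4, S5, S6, S7.
S2 starts after S1 ends — done with S1.
S3 starts after S2 ends — done with S2.
S4 starts exactly when S3 ends (back-to-back, no overlap) — done with S3.
S5 starts exactly when S4 ends (back-to-back, no overlap) — done with S4.
S6 starts after S5 ends — done with S5.
S7 starts after S6 ends.
Every pair is clear; the schedule has no overlaps.

No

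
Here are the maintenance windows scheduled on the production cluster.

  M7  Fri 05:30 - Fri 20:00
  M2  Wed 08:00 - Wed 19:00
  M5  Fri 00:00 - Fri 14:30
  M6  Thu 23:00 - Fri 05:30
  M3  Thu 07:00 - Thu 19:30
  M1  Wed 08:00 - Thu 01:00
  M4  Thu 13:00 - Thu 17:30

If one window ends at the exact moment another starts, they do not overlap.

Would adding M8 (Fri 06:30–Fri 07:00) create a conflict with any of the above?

M1: ends Thu 01:00 at or before M8 starts Fri 06:30 → clear.
M2: ends Wed 19:00 at or before M8 starts Fri 06:30 → clear.
M3: ends Thu 19:30 at or before M8 starts Fri 06:30 → clear.
M4: ends Thu 17:30 at or before M8 starts Fri 06:30 → clear.
M6: ends Fri 05:30 at or before M8 starts Fri 06:30 → clear.
M5: starts Fri 00:00 before M8 ends Fri 07:00, and ends Fri 14:30 after M8 starts Fri 06:30 → overlap.
M7: starts Fri 05:30 before M8 ends Fri 07:00, and ends Fri 20:00 after M8 starts Fri 06:30 → overlap.
M8 overlaps M5, M7.

Yes — it overlaps M5, M7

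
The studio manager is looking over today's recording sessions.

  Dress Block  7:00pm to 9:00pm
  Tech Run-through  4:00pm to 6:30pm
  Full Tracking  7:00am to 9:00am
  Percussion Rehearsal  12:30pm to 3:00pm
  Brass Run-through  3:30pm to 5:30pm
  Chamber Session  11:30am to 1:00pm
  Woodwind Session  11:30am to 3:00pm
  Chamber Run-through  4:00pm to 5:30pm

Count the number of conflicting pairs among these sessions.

6

Sorted by start: Full Tracking, Woodwind Session, Chamber Session, Percussion Rehearsal, Brass Run-through, Tech Run-through, Chamber Run-through, Dress Block.
Woodwind Session starts after Full Tracking ends; Full Tracking is clear from here.
Chamber Session starts before Woodwind Session ends → Woodwind Session and Chamber Session overlap.
Percussion Rehearsal starts before Woodwind Session ends → Woodwind Session and Percussion Rehearsal overlap.
Brass Run-through starts after Woodwind Session ends; Woodwind Session is clear from here.
Percussion Rehearsal starts before Chamber Session ends → Chamber Session and Percussion Rehearsal overlap.
Brass Run-through starts after Chamber Session ends; Chamber Session is clear from here.
Brass Run-through starts after Percussion Rehearsal ends; Percussion Rehearsal is clear from here.
Tech Run-through starts before Brass Run-through ends → Brass Run-through and Tech Run-through overlap.
Chamber Run-through starts before Brass Run-through ends → Brass Run-through and Chamber Run-through overlap.
Dress Block starts after Brass Run-through ends.
Chamber Run-through starts before Tech Run-through ends → Tech Run-through and Chamber Run-through overlap.
Dress Block starts after Tech Run-through ends.
Dress Block starts after Chamber Run-through ends.
Overlapping pairs: Brass Run-through & Chamber Run-through, Brass Run-through & Tech Run-through, Chamber Run-through & Tech Run-through, Chamber Session & Percussion Rehearsal, Chamber Session & Woodwind Session, Percussion Rehearsal & Woodwind Session — 6 in total.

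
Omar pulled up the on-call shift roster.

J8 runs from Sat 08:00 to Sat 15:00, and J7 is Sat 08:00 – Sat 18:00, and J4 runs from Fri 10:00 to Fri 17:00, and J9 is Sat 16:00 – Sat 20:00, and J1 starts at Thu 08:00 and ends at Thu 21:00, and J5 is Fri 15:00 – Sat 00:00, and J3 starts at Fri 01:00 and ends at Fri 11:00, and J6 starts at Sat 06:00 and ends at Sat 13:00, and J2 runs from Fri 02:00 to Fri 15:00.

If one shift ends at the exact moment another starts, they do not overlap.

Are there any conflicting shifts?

Two intervals overlap when each starts before the other ends.
Sorted by start: J1, J3, J2, J4, J5, J6, J7, J8, J9.
J3 starts after J1 ends — done with J1.
J2 starts before J3 ends → J3 and J2 overlap.
That's a conflict, so the schedule is not conflict-free.

Yes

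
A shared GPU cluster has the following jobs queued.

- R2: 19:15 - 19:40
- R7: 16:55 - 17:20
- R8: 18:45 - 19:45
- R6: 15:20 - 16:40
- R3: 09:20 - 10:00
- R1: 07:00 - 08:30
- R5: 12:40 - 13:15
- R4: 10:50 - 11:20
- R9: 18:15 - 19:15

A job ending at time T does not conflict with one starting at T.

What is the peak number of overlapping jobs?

Sweep the timeline, counting +1 at each start and −1 at each end (ends before starts at a tie):
07:00 start R1 → 1
08:30 end R1 → 0
09:20 start R3 → 1
10:00 end R3 → 0
10:50 start R4 → 1
11:20 end R4 → 0
12:40 start R5 → 1
13:15 end R5 → 0
15:20 start R6 → 1
16:40 end R6 → 0
16:55 start R7 → 1
17:20 end R7 → 0
18:15 start R9 → 1
18:45 start R8 → 2
19:15 end R9 → 1
19:15 start R2 → 2
19:40 end R2 → 1
19:45 end R8 → 0
Peak is 2, at 18:45 (R8, R9).

2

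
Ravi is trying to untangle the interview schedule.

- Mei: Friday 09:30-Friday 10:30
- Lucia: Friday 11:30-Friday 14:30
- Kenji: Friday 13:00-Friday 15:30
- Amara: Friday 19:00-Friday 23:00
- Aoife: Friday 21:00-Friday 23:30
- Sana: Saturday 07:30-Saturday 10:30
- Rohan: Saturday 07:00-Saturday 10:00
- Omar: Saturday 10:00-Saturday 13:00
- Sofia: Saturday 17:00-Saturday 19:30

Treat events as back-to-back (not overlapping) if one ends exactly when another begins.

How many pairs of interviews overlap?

4

Sorted by start: Mei, Lucia, Kenji, Amara, Aoife, Rohan, Sana, Omar, Sofia.
Lucia starts after Mei ends — done with Mei.
Kenji starts before Lucia ends → Lucia and Kenji overlap.
Amara starts after Lucia ends — done with Lucia.
Amara starts after Kenji ends — done with Kenji.
Aoife starts before Amara ends → Amara and Aoife overlap.
Rohan starts after Amara ends — done with Amara.
Rohan starts after Aoife ends — done with Aoife.
Sana starts before Rohan ends → Rohan and Sana overlap.
Omar starts exactly when Rohan ends (back-to-back, no overlap) — done with Rohan.
Omar starts before Sana ends → Sana and Omar overlap.
Sofia starts after Sana ends.
Sofia starts after Omar ends.
Overlapping pairs: Amara & Aoife, Kenji & Lucia, Omar & Sana, Rohan & Sana — 4 in total.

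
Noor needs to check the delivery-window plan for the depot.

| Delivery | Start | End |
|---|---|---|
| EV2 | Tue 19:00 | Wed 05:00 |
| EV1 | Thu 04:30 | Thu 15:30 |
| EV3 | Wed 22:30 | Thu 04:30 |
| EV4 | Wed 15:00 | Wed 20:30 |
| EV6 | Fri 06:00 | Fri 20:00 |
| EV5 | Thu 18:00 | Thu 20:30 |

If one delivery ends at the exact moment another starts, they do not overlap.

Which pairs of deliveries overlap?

Sorted by start: EV2, EV4, EV3, EV1, EV5, EV6.
EV4 starts after EV2 ends, so EV2 has no further overlaps.
EV3 starts after EV4 ends, so EV4 has no further overlaps.
EV1 starts exactly when EV3 ends (back-to-back, no overlap), so EV3 has no further overlaps.
EV5 starts after EV1 ends, so EV1 has no further overlaps.
EV6 starts after EV5 ends.

no overlapping pairs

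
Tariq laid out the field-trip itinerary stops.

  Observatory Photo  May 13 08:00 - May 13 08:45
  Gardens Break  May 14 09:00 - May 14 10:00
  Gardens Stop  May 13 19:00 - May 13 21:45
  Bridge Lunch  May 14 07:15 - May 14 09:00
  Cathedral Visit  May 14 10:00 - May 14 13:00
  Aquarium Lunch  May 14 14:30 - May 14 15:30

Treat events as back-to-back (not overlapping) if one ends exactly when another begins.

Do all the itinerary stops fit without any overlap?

Yes

Check each pair: they overlap iff neither finishes before the other starts.
Sorted by start: Observatory Photo, Gardens Stop, Bridge Lunch, Gardens Break, Cathedral Visit, Aquarium Lunch.
Gardens Stop starts after Observatory Photo ends; Observatory Photo is clear from here.
Bridge Lunch starts after Gardens Stop ends; Gardens Stop is clear from here.
Gardens Break starts exactly when Bridge Lunch ends (back-to-back, no overlap); Bridge Lunch is clear from here.
Cathedral Visit starts exactly when Gardens Break ends (back-to-back, no overlap); Gardens Break is clear from here.
Aquarium Lunch starts after Cathedral Visit ends.
Every pair is clear; the schedule has no overlaps.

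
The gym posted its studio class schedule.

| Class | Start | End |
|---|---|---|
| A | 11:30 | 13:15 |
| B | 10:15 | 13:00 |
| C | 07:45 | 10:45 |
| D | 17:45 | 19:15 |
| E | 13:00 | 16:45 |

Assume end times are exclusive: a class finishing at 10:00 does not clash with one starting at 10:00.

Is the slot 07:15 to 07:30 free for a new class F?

C: starts 07:45 at or after F ends 07:30 → clear.
B: starts 10:15 at or after F ends 07:30 → clear.
A: starts 11:30 at or after F ends 07:30 → clear.
E: starts 13:00 at or after F ends 07:30 → clear.
D: starts 17:45 at or after F ends 07:30 → clear.

Yes — the slot is free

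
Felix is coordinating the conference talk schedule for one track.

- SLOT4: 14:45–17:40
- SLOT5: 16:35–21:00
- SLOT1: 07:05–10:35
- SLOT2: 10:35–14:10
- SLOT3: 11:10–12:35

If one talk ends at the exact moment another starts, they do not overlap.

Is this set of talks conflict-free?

No

Sorted by start: SLOT1, SLOT2, SLOT3, SLOT4, SLOT5.
SLOT2 starts exactly when SLOT1 ends (back-to-back, no overlap) — done with SLOT1.
SLOT3 starts before SLOT2 ends → SLOT2 and SLOT3 overlap.
That's a conflict, so the schedule is not conflict-free.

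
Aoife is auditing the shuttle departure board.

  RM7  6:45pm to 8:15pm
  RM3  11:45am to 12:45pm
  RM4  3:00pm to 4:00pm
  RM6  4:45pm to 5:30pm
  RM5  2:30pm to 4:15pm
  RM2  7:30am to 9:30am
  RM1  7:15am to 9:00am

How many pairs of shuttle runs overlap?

2

Check each pair: they overlap iff neither finishes before the other starts.
Sorted by start: RM1, RM2, RM3, RM5, RM4, RM6, RM7.
RM2 starts before RM1 ends → RM1 and RM2 overlap.
RM3 starts after RM1 ends — done with RM1.
RM3 starts after RM2 ends — done with RM2.
RM5 starts after RM3 ends — done with RM3.
RM4 starts before RM5 ends → RM5 and RM4 overlap.
RM6 starts after RM5 ends — done with RM5.
RM6 starts after RM4 ends — done with RM4.
RM7 starts after RM6 ends.
Overlapping pairs: RM1 & RM2, RM4 & RM5 — 2 in total.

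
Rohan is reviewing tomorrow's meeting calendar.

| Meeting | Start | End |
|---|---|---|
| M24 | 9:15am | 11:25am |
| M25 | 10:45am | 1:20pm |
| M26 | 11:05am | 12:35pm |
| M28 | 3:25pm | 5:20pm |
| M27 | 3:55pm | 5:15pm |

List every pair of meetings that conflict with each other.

M24 & M25, M24 & M26, M25 & M26, M27 & M28

Sorted by start: M24, M25, M26, M28, M27.
M25 starts before M24 ends → M24 and M25 overlap.
M26 starts before M24 ends → M24 and M26 overlap.
M28 starts after M24 ends, so M24 has no further overlaps.
M26 starts before M25 ends → M25 and M26 overlap.
M28 starts after M25 ends, so M25 has no further overlaps.
M28 starts after M26 ends, so M26 has no further overlaps.
M27 starts before M28 ends → M28 and M27 overlap.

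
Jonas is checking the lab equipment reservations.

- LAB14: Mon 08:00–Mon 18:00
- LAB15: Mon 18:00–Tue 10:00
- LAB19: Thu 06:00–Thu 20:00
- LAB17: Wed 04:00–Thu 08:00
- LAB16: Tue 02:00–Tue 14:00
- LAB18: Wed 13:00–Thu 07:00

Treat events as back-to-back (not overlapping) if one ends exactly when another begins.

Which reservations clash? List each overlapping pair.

Sorted by start: LAB14, LAB15, LAB16, LAB17, LAB18, LAB19.
LAB15 starts exactly when LAB14 ends (back-to-back, no overlap), so nothing later overlaps LAB14 either.
LAB16 starts before LAB15 ends → LAB15 and LAB16 overlap.
LAB17 starts after LAB15 ends, so nothing later overlaps LAB15 either.
LAB17 starts after LAB16 ends, so nothing later overlaps LAB16 either.
LAB18 starts before LAB17 ends → LAB17 and LAB18 overlap.
LAB19 starts before LAB17 ends → LAB17 and LAB19 overlap.
LAB19 starts before LAB18 ends → LAB18 and LAB19 overlap.

LAB15 & LAB16, LAB17 & LAB18, LAB17 & LAB19, LAB18 & LAB19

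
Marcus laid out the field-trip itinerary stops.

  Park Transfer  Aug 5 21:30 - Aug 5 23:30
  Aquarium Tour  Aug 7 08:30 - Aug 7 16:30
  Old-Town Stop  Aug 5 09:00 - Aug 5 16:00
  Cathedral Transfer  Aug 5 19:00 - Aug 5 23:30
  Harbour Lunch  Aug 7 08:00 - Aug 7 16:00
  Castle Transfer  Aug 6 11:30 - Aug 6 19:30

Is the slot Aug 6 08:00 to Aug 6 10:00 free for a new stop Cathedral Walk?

Old-Town Stop: ends Aug 5 16:00 at or before Cathedral Walk starts Aug 6 08:00 → clear.
Cathedral Transfer: ends Aug 5 23:30 at or before Cathedral Walk starts Aug 6 08:00 → clear.
Park Transfer: ends Aug 5 23:30 at or before Cathedral Walk starts Aug 6 08:00 → clear.
Castle Transfer: starts Aug 6 11:30 at or after Cathedral Walk ends Aug 6 10:00 → clear.
Harbour Lunch: starts Aug 7 08:00 at or after Cathedral Walk ends Aug 6 10:00 → clear.
Aquarium Tour: starts Aug 7 08:30 at or after Cathedral Walk ends Aug 6 10:00 → clear.

Yes — the slot is free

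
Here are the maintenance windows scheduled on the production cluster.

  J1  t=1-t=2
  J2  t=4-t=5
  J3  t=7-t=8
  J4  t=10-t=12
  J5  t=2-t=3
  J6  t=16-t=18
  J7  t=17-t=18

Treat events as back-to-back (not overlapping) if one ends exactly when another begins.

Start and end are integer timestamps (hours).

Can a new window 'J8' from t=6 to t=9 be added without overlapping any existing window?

No — it overlaps J3

J1: ends t=2 at or before J8 starts t=6 → clear.
J5: ends t=3 at or before J8 starts t=6 → clear.
J2: ends t=5 at or before J8 starts t=6 → clear.
J3: starts t=7 before J8 ends t=9, and ends t=8 after J8 starts t=6 → overlap.
J4: starts t=10 at or after J8 ends t=9 → clear.
J6: starts t=16 at or after J8 ends t=9 → clear.
J7: starts t=17 at or after J8 ends t=9 → clear.
J8 overlaps J3.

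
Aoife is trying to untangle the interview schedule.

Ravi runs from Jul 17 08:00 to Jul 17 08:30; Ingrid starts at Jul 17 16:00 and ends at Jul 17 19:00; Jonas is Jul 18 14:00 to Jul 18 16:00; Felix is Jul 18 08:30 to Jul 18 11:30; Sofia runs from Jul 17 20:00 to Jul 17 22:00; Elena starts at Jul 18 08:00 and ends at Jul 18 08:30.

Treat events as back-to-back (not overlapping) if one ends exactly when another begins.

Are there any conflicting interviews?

Sorted by start: Ravi, Ingrid, Sofia, Elena, Felix, Jonas.
Ingrid starts after Ravi ends — done with Ravi.
Sofia starts after Ingrid ends — done with Ingrid.
Elena starts after Sofia ends — done with Sofia.
Felix starts exactly when Elena ends (back-to-back, no overlap) — done with Elena.
Jonas starts after Felix ends.
Every pair is clear; the schedule has no overlaps.

No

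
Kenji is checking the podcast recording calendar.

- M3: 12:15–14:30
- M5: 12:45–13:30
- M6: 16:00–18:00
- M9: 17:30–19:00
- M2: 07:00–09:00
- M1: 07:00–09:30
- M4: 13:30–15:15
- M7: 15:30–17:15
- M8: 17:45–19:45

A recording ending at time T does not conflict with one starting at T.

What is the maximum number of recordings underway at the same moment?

Sort all start/end points and keep a running count:
07:00 start M1 → 1
07:00 start M2 → 2
09:00 end M2 → 1
09:30 end M1 → 0
12:15 start M3 → 1
12:45 start M5 → 2
13:30 end M5 → 1
13:30 start M4 → 2
14:30 end M3 → 1
15:15 end M4 → 0
15:30 start M7 → 1
16:00 start M6 → 2
17:15 end M7 → 1
17:30 start M9 → 2
17:45 start M8 → 3
18:00 end M6 → 2
19:00 end M9 → 1
19:45 end M8 → 0
Peak is 3, at 17:45 (M6, M8, M9).

3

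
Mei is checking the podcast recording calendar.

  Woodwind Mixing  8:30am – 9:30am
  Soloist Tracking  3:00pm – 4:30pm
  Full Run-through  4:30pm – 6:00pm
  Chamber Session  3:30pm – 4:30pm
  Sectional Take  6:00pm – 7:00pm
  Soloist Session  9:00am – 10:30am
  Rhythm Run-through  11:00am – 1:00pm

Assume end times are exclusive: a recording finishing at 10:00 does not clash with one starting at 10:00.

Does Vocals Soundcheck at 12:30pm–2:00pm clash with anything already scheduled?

Woodwind Mixing: ends 9:30am at or before Vocals Soundcheck starts 12:30pm → clear.
Soloist Session: ends 10:30am at or before Vocals Soundcheck starts 12:30pm → clear.
Rhythm Run-through: starts 11:00am before Vocals Soundcheck ends 2:00pm, and ends 1:00pm after Vocals Soundcheck starts 12:30pm → overlap.
Soloist Tracking: starts 3:00pm at or after Vocals Soundcheck ends 2:00pm → clear.
Chamber Session: starts 3:30pm at or after Vocals Soundcheck ends 2:00pm → clear.
Full Run-through: starts 4:30pm at or after Vocals Soundcheck ends 2:00pm → clear.
Sectional Take: starts 6:00pm at or after Vocals Soundcheck ends 2:00pm → clear.
Vocals Soundcheck overlaps Rhythm Run-through.

Yes — it overlaps Rhythm Run-through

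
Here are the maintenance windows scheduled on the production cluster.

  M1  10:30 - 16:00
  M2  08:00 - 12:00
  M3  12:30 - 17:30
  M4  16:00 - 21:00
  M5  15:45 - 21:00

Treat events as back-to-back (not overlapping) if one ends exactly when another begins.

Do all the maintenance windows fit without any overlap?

Sorted by start: M2, M1, M3, M5, M4.
M1 starts before M2 ends → M2 and M1 overlap.
That's a conflict, so the schedule is not conflict-free.

No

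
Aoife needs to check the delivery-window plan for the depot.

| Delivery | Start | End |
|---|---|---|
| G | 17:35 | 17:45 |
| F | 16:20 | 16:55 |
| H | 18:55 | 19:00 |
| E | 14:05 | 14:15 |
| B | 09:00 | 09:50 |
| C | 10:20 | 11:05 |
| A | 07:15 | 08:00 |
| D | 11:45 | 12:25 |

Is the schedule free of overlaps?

Yes

Two intervals overlap when each starts before the other ends.
Sorted by start: A, B, C, D, E, F, G, H.
B starts after A ends, so A has no further overlaps.
C starts after B ends, so B has no further overlaps.
D starts after C ends, so C has no further overlaps.
E starts after D ends, so D has no further overlaps.
F starts after E ends, so E has no further overlaps.
G starts after F ends, so F has no further overlaps.
H starts after G ends.
Every pair is clear; the schedule has no overlaps.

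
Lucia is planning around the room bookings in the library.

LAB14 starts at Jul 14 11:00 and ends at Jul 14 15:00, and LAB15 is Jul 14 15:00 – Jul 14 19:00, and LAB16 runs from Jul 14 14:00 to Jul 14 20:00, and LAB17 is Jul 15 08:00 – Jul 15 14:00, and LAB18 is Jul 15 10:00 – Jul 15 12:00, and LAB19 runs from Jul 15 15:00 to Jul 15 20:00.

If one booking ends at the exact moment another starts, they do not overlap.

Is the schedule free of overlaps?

Sorted by start: LAB14, LAB16, LAB15, LAB17, LAB18, LAB19.
LAB16 starts before LAB14 ends → LAB14 and LAB16 overlap.
That's a conflict, so the schedule is not conflict-free.

No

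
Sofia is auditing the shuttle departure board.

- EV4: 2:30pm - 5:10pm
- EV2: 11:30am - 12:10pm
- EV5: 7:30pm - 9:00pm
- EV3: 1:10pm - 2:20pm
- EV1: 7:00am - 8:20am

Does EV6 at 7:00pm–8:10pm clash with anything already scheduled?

Yes — it overlaps EV5

EV1: ends 8:20am at or before EV6 starts 7:00pm → clear.
EV2: ends 12:10pm at or before EV6 starts 7:00pm → clear.
EV3: ends 2:20pm at or before EV6 starts 7:00pm → clear.
EV4: ends 5:10pm at or before EV6 starts 7:00pm → clear.
EV5: starts 7:30pm before EV6 ends 8:10pm, and ends 9:00pm after EV6 starts 7:00pm → overlap.
EV6 overlaps EV5.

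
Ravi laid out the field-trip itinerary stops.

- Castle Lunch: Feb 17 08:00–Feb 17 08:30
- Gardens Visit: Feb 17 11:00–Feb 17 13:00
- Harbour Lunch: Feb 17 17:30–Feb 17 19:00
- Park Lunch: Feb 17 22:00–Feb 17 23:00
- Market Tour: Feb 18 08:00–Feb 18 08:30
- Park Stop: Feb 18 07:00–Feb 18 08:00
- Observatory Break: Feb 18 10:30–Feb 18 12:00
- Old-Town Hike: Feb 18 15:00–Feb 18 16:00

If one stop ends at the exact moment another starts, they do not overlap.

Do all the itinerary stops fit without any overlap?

Yes

Two intervals overlap when each starts before the other ends.
Sorted by start: Castle Lunch, Gardens Visit, Harbour Lunch, Park Lunch, Park Stop, Market Tour, Observatory Break, Old-Town Hike.
Gardens Visit starts after Castle Lunch ends — done with Castle Lunch.
Harbour Lunch starts after Gardens Visit ends — done with Gardens Visit.
Park Lunch starts after Harbour Lunch ends — done with Harbour Lunch.
Park Stop starts after Park Lunch ends — done with Park Lunch.
Market Tour starts exactly when Park Stop ends (back-to-back, no overlap) — done with Park Stop.
Observatory Break starts after Market Tour ends — done with Market Tour.
Old-Town Hike starts after Observatory Break ends.
Every pair is clear; the schedule has no overlaps.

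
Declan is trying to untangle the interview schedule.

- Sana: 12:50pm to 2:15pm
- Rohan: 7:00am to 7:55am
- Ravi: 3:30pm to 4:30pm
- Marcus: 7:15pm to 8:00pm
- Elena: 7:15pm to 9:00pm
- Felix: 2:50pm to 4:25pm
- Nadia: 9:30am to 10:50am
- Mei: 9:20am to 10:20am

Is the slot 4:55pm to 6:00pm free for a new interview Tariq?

Rohan: ends 7:55am at or before Tariq starts 4:55pm → clear.
Mei: ends 10:20am at or before Tariq starts 4:55pm → clear.
Nadia: ends 10:50am at or before Tariq starts 4:55pm → clear.
Sana: ends 2:15pm at or before Tariq starts 4:55pm → clear.
Felix: ends 4:25pm at or before Tariq starts 4:55pm → clear.
Ravi: ends 4:30pm at or before Tariq starts 4:55pm → clear.
Marcus: starts 7:15pm at or after Tariq ends 6:00pm → clear.
Elena: starts 7:15pm at or after Tariq ends 6:00pm → clear.

Yes — the slot is free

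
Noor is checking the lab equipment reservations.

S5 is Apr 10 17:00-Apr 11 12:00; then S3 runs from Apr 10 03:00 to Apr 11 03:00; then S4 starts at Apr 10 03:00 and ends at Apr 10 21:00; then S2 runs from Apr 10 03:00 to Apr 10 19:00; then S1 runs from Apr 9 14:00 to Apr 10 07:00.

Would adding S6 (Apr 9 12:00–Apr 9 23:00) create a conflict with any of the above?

Yes — it overlaps S1

S1: starts Apr 9 14:00 before S6 ends Apr 9 23:00, and ends Apr 10 07:00 after S6 starts Apr 9 12:00 → overlap.
S2: starts Apr 10 03:00 at or after S6 ends Apr 9 23:00 → clear.
S3: starts Apr 10 03:00 at or after S6 ends Apr 9 23:00 → clear.
S4: starts Apr 10 03:00 at or after S6 ends Apr 9 23:00 → clear.
S5: starts Apr 10 17:00 at or after S6 ends Apr 9 23:00 → clear.
S6 overlaps S1.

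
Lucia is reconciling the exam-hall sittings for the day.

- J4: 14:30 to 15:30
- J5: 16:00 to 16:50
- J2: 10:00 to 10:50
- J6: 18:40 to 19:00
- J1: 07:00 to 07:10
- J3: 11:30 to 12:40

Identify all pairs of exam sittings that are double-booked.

Sorted by start: J1, J2, J3, J4, J5, J6.
J2 starts after J1 ends, so nothing later overlaps J1 either.
J3 starts after J2 ends, so nothing later overlaps J2 either.
J4 starts after J3 ends, so nothing later overlaps J3 either.
J5 starts after J4 ends, so nothing later overlaps J4 either.
J6 starts after J5 ends.

no overlapping pairs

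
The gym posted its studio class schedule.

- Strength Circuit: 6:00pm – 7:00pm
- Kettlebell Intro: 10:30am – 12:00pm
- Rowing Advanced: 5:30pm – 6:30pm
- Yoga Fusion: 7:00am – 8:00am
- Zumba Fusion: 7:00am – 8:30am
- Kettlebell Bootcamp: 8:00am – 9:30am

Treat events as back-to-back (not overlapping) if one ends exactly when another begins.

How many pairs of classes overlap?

3

Two intervals overlap when each starts before the other ends.
Sorted by start: Zumba Fusion, Yoga Fusion, Kettlebell Bootcamp, Kettlebell Intro, Rowing Advanced, Strength Circuit.
Yoga Fusion starts before Zumba Fusion ends → Zumba Fusion and Yoga Fusion overlap.
Kettlebell Bootcamp starts before Zumba Fusion ends → Zumba Fusion and Kettlebell Bootcamp overlap.
Kettlebell Intro starts after Zumba Fusion ends; Zumba Fusion is clear from here.
Kettlebell Bootcamp starts exactly when Yoga Fusion ends (back-to-back, no overlap); Yoga Fusion is clear from here.
Kettlebell Intro starts after Kettlebell Bootcamp ends; Kettlebell Bootcamp is clear from here.
Rowing Advanced starts after Kettlebell Intro ends; Kettlebell Intro is clear from here.
Strength Circuit starts before Rowing Advanced ends → Rowing Advanced and Strength Circuit overlap.
Overlapping pairs: Kettlebell Bootcamp & Zumba Fusion, Rowing Advanced & Strength Circuit, Yoga Fusion & Zumba Fusion — 3 in total.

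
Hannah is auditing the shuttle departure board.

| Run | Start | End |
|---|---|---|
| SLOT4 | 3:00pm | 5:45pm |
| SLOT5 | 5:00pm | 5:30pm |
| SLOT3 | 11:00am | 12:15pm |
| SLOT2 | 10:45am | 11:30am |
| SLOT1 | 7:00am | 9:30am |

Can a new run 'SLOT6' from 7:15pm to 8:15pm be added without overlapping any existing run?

Yes — the slot is free

SLOT1: ends 9:30am at or before SLOT6 starts 7:15pm → clear.
SLOT2: ends 11:30am at or before SLOT6 starts 7:15pm → clear.
SLOT3: ends 12:15pm at or before SLOT6 starts 7:15pm → clear.
SLOT4: ends 5:45pm at or before SLOT6 starts 7:15pm → clear.
SLOT5: ends 5:30pm at or before SLOT6 starts 7:15pm → clear.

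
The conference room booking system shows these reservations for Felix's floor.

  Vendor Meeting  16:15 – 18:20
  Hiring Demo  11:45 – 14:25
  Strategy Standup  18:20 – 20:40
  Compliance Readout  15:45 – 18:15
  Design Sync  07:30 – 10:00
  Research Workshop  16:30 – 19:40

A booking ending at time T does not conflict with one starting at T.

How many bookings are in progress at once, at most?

Walk through starts and ends in time order (an end at T is processed before a start at T):
07:30 start Design Sync → 1
10:00 end Design Sync → 0
11:45 start Hiring Demo → 1
14:25 end Hiring Demo → 0
15:45 start Compliance Readout → 1
16:15 start Vendor Meeting → 2
16:30 start Research Workshop → 3
18:15 end Compliance Readout → 2
18:20 end Vendor Meeting → 1
18:20 start Strategy Standup → 2
19:40 end Research Workshop → 1
20:40 end Strategy Standup → 0
Peak is 3, at 16:30 (Compliance Readout, Research Workshop, Vendor Meeting).

3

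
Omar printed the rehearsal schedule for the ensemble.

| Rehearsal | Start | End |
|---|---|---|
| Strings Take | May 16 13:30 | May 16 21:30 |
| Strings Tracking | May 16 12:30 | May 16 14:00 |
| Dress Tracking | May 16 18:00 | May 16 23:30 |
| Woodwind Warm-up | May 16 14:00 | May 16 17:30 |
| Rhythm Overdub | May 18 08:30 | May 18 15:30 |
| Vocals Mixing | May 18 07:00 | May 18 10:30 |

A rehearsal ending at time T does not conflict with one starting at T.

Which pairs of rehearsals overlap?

Dress Tracking & Strings Take, Rhythm Overdub & Vocals Mixing, Strings Take & Strings Tracking, Strings Take & Woodwind Warm-up

Sorted by start: Strings Tracking, Strings Take, Woodwind Warm-up, Dress Tracking, Vocals Mixing, Rhythm Overdub.
Strings Take starts before Strings Tracking ends → Strings Tracking and Strings Take overlap.
Woodwind Warm-up starts exactly when Strings Tracking ends (back-to-back, no overlap) — done with Strings Tracking.
Woodwind Warm-up starts before Strings Take ends → Strings Take and Woodwind Warm-up overlap.
Dress Tracking starts before Strings Take ends → Strings Take and Dress Tracking overlap.
Vocals Mixing starts after Strings Take ends — done with Strings Take.
Dress Tracking starts after Woodwind Warm-up ends — done with Woodwind Warm-up.
Vocals Mixing starts after Dress Tracking ends — done with Dress Tracking.
Rhythm Overdub starts before Vocals Mixing ends → Vocals Mixing and Rhythm Overdub overlap.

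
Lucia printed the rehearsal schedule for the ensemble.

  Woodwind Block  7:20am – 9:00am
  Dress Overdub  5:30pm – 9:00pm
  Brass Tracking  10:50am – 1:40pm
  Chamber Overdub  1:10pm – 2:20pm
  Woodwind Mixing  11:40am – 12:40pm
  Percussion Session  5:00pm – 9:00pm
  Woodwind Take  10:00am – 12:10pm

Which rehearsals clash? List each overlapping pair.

Sorted by start: Woodwind Block, Woodwind Take, Brass Tracking, Woodwind Mixing, Chamber Overdub, Percussion Session, Dress Overdub.
Woodwind Take starts after Woodwind Block ends, so Woodwind Block has no further overlaps.
Brass Tracking starts before Woodwind Take ends → Woodwind Take and Brass Tracking overlap.
Woodwind Mixing starts before Woodwind Take ends → Woodwind Take and Woodwind Mixing overlap.
Chamber Overdub starts after Woodwind Take ends, so Woodwind Take has no further overlaps.
Woodwind Mixing starts before Brass Tracking ends → Brass Tracking and Woodwind Mixing overlap.
Chamber Overdub starts before Brass Tracking ends → Brass Tracking and Chamber Overdub overlap.
Percussion Session starts after Brass Tracking ends, so Brass Tracking has no further overlaps.
Chamber Overdub starts after Woodwind Mixing ends, so Woodwind Mixing has no further overlaps.
Percussion Session starts after Chamber Overdub ends, so Chamber Overdub has no further overlaps.
Dress Overdub starts before Percussion Session ends → Percussion Session and Dress Overdub overlap.

Brass Tracking & Chamber Overdub, Brass Tracking & Woodwind Mixing, Brass Tracking & Woodwind Take, Dress Overdub & Percussion Session, Woodwind Mixing & Woodwind Take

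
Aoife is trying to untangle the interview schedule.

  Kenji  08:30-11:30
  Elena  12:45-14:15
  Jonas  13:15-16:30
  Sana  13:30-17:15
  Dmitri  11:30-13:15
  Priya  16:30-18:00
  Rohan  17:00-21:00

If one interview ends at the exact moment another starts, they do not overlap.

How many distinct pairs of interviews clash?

Two intervals overlap when each starts before the other ends.
Sorted by start: Kenji, Dmitri, Elena, Jonas, Sana, Priya, Rohan.
Dmitri starts exactly when Kenji ends (back-to-back, no overlap); Kenji is clear from here.
Elena starts before Dmitri ends → Dmitri and Elena overlap.
Jonas starts exactly when Dmitri ends (back-to-back, no overlap); Dmitri is clear from here.
Jonas starts before Elena ends → Elena and Jonas overlap.
Sana starts before Elena ends → Elena and Sana overlap.
Priya starts after Elena ends; Elena is clear from here.
Sana starts before Jonas ends → Jonas and Sana overlap.
Priya starts exactly when Jonas ends (back-to-back, no overlap); Jonas is clear from here.
Priya starts before Sana ends → Sana and Priya overlap.
Rohan starts before Sana ends → Sana and Rohan overlap.
Rohan starts before Priya ends → Priya and Rohan overlap.
Overlapping pairs: Dmitri & Elena, Elena & Jonas, Elena & Sana, Jonas & Sana, Priya & Rohan, Priya & Sana, Rohan & Sana — 7 in total.

7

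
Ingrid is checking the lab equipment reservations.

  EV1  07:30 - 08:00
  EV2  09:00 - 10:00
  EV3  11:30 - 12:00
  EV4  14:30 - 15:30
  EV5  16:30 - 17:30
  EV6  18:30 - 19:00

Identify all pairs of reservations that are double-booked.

Sorted by start: EV1, EV2, EV3, EV4, EV5, EV6.
EV2 starts after EV1 ends — done with EV1.
EV3 starts after EV2 ends — done with EV2.
EV4 starts after EV3 ends — done with EV3.
EV5 starts after EV4 ends — done with EV4.
EV6 starts after EV5 ends.

no conflicts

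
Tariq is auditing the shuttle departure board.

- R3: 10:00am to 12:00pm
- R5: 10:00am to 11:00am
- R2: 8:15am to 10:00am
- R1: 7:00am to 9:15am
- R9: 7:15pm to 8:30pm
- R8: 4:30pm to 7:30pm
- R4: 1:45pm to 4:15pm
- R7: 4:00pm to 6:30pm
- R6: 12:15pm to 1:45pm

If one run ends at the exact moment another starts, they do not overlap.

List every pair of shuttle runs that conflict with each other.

Sorted by start: R1, R2, R3, R5, R6, R4, R7, R8, R9.
R2 starts before R1 ends → R1 and R2 overlap.
R3 starts after R1 ends — done with R1.
R3 starts exactly when R2 ends (back-to-back, no overlap) — done with R2.
R5 starts before R3 ends → R3 and R5 overlap.
R6 starts after R3 ends — done with R3.
R6 starts after R5 ends — done with R5.
R4 starts exactly when R6 ends (back-to-back, no overlap) — done with R6.
R7 starts before R4 ends → R4 and R7 overlap.
R8 starts after R4 ends — done with R4.
R8 starts before R7 ends → R7 and R8 overlap.
R9 starts after R7 ends.
R9 starts before R8 ends → R8 and R9 overlap.

R1 & R2, R3 & R5, R4 & R7, R7 & R8, R8 & R9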